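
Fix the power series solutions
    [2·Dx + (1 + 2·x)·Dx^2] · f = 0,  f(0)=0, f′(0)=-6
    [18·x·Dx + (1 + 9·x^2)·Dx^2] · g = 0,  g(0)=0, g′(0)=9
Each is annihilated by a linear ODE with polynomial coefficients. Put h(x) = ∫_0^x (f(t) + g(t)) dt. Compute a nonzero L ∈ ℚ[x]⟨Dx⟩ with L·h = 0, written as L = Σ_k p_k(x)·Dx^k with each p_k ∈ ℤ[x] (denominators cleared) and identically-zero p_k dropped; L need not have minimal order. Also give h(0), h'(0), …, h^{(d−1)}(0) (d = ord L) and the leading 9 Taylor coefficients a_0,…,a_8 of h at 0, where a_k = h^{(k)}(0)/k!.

L = (-18 - 108·x + 486·x^2 + 324·x^3)·Dx^2 + (-13 - 36·x + 135·x^2 + 972·x^3 + 648·x^4)·Dx^3 + (-1 + 7·x + 18·x^2 + 81·x^3 + 243·x^4 + 162·x^5)·Dx^4  (order 4).
h: a_k = 0, 0, 3/2, 2, -35/4, 12/5, 211/10, 32/7, -6945/56, …
ICs: h(0) = 0, h′(0) = 0, h′′(0) = 3, h′′′(0) = 12.

f: a_k = 0, -6, 6, -8, 12, -96/5, 32, -384/7, 96, …
g: a_k = 0, 9, 0, -27, 0, 729/5, 0, -6561/7, 0, …
L₀ := lclm(L_f,L_g); ord L₀ ≤ 2+2.
h=∫h₀ ⇒ L = L₀·Dx.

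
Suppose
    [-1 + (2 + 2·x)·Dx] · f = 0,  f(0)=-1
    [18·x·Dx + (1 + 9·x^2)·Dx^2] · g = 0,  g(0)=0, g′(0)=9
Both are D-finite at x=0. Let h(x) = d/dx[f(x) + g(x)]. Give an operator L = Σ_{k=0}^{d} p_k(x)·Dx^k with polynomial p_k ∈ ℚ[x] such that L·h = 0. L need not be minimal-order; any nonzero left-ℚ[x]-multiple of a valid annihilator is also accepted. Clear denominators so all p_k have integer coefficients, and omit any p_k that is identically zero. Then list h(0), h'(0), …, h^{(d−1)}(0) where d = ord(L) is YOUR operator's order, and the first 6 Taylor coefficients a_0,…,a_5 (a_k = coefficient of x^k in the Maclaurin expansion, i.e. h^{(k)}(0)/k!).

f: a_k = -1, -1/2, 1/8, -1/16, 5/128, -7/256, …
g: a_k = 0, 9, 0, -27, 0, 729/5, …
h₀=f+g: left-lcm gives L₀, ord ≤ 3.
h₀' ⇒ L via d/dx closure of L₀.
L = (-36 - 90·x + 972·x^2 + 486·x^3) + (-75 - 144·x + 1818·x^2 + 3888·x^3 + 1701·x^4)·Dx + (-2 + 70·x + 108·x^2 + 684·x^3 + 1134·x^4 + 486·x^5)·Dx^2  (order 2).
h: a_k = 17/2, 1/4, -1299/16, 5/32, 186589/256, 63/512, …
ICs: h(0) = 17/2, h′(0) = 1/4.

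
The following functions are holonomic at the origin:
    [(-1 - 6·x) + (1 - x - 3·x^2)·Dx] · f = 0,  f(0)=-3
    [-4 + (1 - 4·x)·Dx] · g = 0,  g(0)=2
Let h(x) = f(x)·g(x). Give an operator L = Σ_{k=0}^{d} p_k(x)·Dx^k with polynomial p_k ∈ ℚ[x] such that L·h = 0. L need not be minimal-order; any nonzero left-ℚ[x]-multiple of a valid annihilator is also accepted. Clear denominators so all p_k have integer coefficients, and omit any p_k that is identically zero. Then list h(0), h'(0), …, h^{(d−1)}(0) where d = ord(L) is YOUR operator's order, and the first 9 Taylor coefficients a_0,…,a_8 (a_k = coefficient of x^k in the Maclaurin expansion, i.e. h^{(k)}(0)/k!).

L = (-5 + 2·x + 36·x^2) + (1 - 5·x + x^2 + 12·x^3)·Dx  (order 1).
h: a_k = -6, -30, -144, -618, -2586, -10584, -42918, -172974, -694944, …
ICs: h(0) = -6.

f: a_k = -3, -3, -12, -21, -57, -120, -291, -651, -1524, …
g: a_k = 2, 8, 32, 128, 512, 2048, 8192, 32768, 131072, …
Sym-product of L_f,L_g gives L₀ (≤ ord 1).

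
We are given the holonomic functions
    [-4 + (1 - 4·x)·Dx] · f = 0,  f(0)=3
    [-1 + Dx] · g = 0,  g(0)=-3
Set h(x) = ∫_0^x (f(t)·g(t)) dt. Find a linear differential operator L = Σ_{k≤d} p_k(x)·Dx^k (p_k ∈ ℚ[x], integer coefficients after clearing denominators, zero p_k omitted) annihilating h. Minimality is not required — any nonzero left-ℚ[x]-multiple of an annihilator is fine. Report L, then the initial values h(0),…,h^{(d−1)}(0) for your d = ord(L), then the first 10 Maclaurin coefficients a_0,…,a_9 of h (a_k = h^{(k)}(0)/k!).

L = (5 - 4·x)·Dx + (-1 + 4·x)·Dx^2  (order 2).
h: a_k = 0, -9, -45/2, -123/2, -1479/8, -23667/40, -157781/80, -757349/112, -106028861/4480, -3392923553/40320, …
ICs: h(0) = 0, h′(0) = -9.

f: a_k = 3, 12, 48, 192, 768, 3072, 12288, 49152, 196608, 786432, …
g: a_k = -3, -3, -3/2, -1/2, -1/8, -1/40, -1/240, -1/1680, -1/13440, -1/120960, …
Product ⇒ symmetric product L₀, ord ≤ 1.
h=∫₀ˣh₀: take L = L₀·Dx.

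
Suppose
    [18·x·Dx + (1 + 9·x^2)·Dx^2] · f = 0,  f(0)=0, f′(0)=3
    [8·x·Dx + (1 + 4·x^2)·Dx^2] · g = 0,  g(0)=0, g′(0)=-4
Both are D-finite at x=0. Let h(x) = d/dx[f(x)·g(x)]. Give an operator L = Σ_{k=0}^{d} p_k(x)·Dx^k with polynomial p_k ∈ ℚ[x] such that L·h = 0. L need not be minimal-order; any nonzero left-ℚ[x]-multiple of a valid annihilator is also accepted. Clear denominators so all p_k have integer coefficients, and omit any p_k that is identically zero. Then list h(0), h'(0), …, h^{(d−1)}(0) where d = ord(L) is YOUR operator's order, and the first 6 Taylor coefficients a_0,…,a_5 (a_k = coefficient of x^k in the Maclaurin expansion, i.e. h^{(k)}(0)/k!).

f: a_k = 0, 3, 0, -9, 0, 243/5, …
g: a_k = 0, -4, 0, 16/3, 0, -64/5, …
h₀=f·g: eliminate ⇒ L₀, order ≤ 2·2.
Derive L from L₀ (diff closure).
L = (-864·x - 18720·x^3 - 82944·x^5 + 134784·x^7 + 1119744·x^9) + (-52 - 3036·x^2 - 33696·x^4 - 72576·x^6 + 471744·x^8 + 1679616·x^10)·Dx + (-104·x - 2072·x^3 - 11232·x^5 + 13968·x^7 + 269568·x^9 + 559872·x^11)·Dx^2 + (-1 - 26·x^2 - 205·x^4 + 7380·x^8 + 33696·x^10 + 46656·x^12)·Dx^3  (order 3).
h: a_k = 0, -24, 0, 208, 0, -8424/5, …
ICs: h(0) = 0, h′(0) = -24, h′′(0) = 0.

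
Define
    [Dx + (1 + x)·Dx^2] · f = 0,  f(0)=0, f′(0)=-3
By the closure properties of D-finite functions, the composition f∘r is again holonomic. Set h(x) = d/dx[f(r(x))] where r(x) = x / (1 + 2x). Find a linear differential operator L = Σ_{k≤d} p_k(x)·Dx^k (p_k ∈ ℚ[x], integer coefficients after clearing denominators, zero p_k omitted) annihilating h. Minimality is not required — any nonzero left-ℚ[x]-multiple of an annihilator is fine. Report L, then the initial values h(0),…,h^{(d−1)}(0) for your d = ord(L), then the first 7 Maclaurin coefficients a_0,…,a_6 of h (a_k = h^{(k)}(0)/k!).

f: a_k = 0, -3, 3/2, -1, 3/4, -3/5, 1/2, …
L₀ from L_f via x↦r, Dx↦r'^{-1}Dx.
h=h₀': d/dx-closure on L₀ ⇒ L.
L = (5 + 12·x) + (1 + 5·x + 6·x^2)·Dx  (order 1).
h: a_k = -3, 15, -57, 195, -633, 1995, -6177, …
ICs: h(0) = -3.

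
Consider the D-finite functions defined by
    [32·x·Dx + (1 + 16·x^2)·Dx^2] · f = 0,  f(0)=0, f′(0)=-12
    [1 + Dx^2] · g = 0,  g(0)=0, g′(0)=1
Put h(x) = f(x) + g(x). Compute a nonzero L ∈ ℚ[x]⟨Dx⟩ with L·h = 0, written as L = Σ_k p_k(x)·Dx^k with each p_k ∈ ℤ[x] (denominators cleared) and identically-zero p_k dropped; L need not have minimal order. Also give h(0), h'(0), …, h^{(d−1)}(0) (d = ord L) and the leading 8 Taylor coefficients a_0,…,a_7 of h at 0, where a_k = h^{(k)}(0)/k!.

L = (-6112·x + 99328·x^3 + 8192·x^5)·Dx + (-31 + 1072·x^2 + 25344·x^4 + 4096·x^6)·Dx^2 + (-6112·x + 99328·x^3 + 8192·x^5)·Dx^3 + (-31 + 1072·x^2 + 25344·x^4 + 4096·x^6)·Dx^4  (order 4).
h: a_k = 0, -11, 0, 383/6, 0, -73727/120, 0, 35389439/5040, …
ICs: h(0) = 0, h′(0) = -11, h′′(0) = 0, h′′′(0) = 383.

f: a_k = 0, -12, 0, 64, 0, -3072/5, 0, 49152/7, …
g: a_k = 0, 1, 0, -1/6, 0, 1/120, 0, -1/5040, …
Weyl lclm of L_f,L_g ⇒ L₀ (ord ≤ 4).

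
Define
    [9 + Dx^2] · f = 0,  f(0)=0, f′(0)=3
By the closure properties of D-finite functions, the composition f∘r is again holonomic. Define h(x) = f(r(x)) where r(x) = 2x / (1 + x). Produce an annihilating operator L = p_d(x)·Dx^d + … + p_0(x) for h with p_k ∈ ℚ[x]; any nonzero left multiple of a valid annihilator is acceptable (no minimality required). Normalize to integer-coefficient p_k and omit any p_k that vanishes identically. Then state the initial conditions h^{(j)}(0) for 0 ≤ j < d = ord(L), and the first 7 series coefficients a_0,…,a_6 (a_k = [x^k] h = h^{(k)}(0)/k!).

L = 36 + (2 + 6·x + 6·x^2 + 2·x^3)·Dx + (1 + 4·x + 6·x^2 + 4·x^3 + x^4)·Dx^2  (order 2).
h: a_k = 0, 6, -6, -30, 102, -726/5, 30, …
ICs: h(0) = 0, h′(0) = 6.

f: a_k = 0, 3, 0, -9/2, 0, 81/40, 0, …
L₀ from L_f via x↦r, Dx↦r'^{-1}Dx.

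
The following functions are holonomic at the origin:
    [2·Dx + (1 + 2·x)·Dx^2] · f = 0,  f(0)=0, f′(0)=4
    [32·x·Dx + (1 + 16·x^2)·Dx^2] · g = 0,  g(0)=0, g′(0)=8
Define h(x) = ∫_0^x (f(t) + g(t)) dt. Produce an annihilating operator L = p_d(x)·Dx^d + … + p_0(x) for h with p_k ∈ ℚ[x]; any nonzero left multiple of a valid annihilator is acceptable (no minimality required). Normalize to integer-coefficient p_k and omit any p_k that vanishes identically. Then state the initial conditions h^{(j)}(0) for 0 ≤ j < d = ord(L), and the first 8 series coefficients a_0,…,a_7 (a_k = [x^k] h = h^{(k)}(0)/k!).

L = (-32 - 192·x + 1536·x^2 + 1024·x^3)·Dx^2 + (-20 - 64·x + 576·x^2 + 3072·x^3 + 2048·x^4)·Dx^3 + (-1 + 14·x + 32·x^2 + 256·x^3 + 768·x^4 + 512·x^5)·Dx^4  (order 4).
h: a_k = 0, 0, 6, -4/3, -28/3, -8/5, 352/5, -64/21, …
ICs: h(0) = 0, h′(0) = 0, h′′(0) = 12, h′′′(0) = -8.

f: a_k = 0, 4, -4, 16/3, -8, 64/5, -64/3, 256/7, …
g: a_k = 0, 8, 0, -128/3, 0, 2048/5, 0, -32768/7, …
h₀=f+g: left-lcm gives L₀, ord ≤ 4.
Integrate: L := L₀·Dx.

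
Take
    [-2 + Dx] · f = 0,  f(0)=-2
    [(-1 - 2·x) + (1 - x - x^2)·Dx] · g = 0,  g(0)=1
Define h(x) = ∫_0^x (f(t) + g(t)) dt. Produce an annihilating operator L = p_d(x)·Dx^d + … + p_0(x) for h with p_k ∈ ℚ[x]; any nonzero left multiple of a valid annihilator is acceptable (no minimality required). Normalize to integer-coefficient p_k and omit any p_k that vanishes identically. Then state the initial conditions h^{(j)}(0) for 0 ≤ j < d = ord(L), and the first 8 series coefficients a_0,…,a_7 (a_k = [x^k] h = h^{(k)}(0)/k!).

L = (4 + 8·x + 24·x^2 + 8·x^3)·Dx + (-14·x - 10·x^2 + 8·x^3 + 4·x^4)·Dx^2 + (-1 + 5·x - x^2 - 6·x^3 - 2·x^4)·Dx^3  (order 3).
h: a_k = 0, -1, -3/2, -2/3, 1/12, 11/15, 56/45, 577/315, …
ICs: h(0) = 0, h′(0) = -1, h′′(0) = -3.

f: a_k = -2, -4, -4, -8/3, -4/3, -8/15, -8/45, -16/315, …
g: a_k = 1, 1, 2, 3, 5, 8, 13, 21, …
Sum ⇒ L₀ = lclm(L_f,L_g) in ℚ(x)⟨Dx⟩.
h=∫₀ˣh₀: take L = L₀·Dx.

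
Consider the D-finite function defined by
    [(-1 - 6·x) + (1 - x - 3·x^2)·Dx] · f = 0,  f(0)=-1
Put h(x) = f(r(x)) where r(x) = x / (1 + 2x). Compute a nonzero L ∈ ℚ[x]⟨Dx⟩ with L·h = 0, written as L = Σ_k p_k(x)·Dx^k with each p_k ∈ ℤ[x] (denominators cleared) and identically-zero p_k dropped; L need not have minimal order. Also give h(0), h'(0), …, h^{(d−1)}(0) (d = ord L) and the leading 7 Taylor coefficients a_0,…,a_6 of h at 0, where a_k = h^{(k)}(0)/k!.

L = (1 + 8·x) + (-1 - 5·x - 5·x^2 + 2·x^3)·Dx  (order 1).
h: a_k = -1, -1, -2, 5, -17, 56, -185, …
ICs: h(0) = -1.

f: a_k = -1, -1, -4, -7, -19, -40, -97, …
h₀=f(r): pull back L_f along r ⇒ L₀.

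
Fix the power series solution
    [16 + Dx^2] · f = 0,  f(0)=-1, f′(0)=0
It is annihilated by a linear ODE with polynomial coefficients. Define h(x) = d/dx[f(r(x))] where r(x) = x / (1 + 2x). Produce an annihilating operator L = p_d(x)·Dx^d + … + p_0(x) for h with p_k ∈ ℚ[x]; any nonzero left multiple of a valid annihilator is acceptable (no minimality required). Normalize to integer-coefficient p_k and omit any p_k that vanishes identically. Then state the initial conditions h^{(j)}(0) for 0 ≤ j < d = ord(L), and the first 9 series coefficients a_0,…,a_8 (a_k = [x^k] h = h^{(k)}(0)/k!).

L = (40 + 96·x + 96·x^2) + (12 + 72·x + 144·x^2 + 96·x^3)·Dx + (1 + 8·x + 24·x^2 + 32·x^3 + 16·x^4)·Dx^2  (order 2).
h: a_k = 0, 16, -96, 1024/3, -2560/3, 19712/15, 3584/5, -4820992/315, 2646016/35, …
ICs: h(0) = 0, h′(0) = 16.

f: a_k = -1, 0, 8, 0, -32/3, 0, 256/45, 0, -512/315, …
Substitute x→r, Dx→(1/r')Dx; clear ⇒ L₀.
h=h₀': d/dx-closure on L₀ ⇒ L.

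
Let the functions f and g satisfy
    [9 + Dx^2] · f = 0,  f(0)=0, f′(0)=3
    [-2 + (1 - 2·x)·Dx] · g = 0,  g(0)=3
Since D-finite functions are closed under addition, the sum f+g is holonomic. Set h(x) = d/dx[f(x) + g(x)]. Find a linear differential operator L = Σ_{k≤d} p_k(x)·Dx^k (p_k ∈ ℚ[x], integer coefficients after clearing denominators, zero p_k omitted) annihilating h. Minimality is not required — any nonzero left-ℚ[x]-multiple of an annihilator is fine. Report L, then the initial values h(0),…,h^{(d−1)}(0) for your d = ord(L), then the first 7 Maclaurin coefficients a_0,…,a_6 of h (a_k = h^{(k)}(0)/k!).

L = (684 - 432·x + 432·x^2) + (-99 + 306·x - 324·x^2 + 216·x^3)·Dx + (76 - 48·x + 48·x^2)·Dx^2 + (-11 + 34·x - 36·x^2 + 24·x^3)·Dx^3  (order 3).
h: a_k = 9, 24, 117/2, 192, 3921/8, 1152, 214797/80, …
ICs: h(0) = 9, h′(0) = 24, h′′(0) = 117.

f: a_k = 0, 3, 0, -9/2, 0, 81/40, 0, …
g: a_k = 3, 6, 12, 24, 48, 96, 192, …
Weyl lclm of L_f,L_g ⇒ L₀ (ord ≤ 3).
Derive L from L₀ (diff closure).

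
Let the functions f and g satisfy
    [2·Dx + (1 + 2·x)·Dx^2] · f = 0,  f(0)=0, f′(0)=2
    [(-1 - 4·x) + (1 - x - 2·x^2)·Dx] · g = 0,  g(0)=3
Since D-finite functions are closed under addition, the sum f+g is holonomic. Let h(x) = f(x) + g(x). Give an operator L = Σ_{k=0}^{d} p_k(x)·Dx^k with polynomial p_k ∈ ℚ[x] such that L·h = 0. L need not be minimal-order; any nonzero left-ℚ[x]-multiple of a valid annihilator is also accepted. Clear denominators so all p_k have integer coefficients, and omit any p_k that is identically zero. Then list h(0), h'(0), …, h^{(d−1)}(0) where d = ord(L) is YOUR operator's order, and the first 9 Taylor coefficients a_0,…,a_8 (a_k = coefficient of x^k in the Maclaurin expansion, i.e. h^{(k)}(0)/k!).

L = (-54 - 228·x - 432·x^2 - 288·x^3 - 192·x^4)·Dx + (-11 - 124·x - 464·x^2 - 704·x^3 - 592·x^4 - 320·x^5)·Dx^2 + (4 + 19·x + 17·x^2 - 42·x^3 - 116·x^4 - 136·x^5 - 64·x^6)·Dx^3  (order 3).
h: a_k = 3, 5, 7, 53/3, 29, 347/5, 355/3, 1913/7, 481, …
ICs: h(0) = 3, h′(0) = 5, h′′(0) = 14.

f: a_k = 0, 2, -2, 8/3, -4, 32/5, -32/3, 128/7, -32, …
g: a_k = 3, 3, 9, 15, 33, 63, 129, 255, 513, …
f+g: L₀ = lclm(L_f,L_g), ord ≤ 2+1.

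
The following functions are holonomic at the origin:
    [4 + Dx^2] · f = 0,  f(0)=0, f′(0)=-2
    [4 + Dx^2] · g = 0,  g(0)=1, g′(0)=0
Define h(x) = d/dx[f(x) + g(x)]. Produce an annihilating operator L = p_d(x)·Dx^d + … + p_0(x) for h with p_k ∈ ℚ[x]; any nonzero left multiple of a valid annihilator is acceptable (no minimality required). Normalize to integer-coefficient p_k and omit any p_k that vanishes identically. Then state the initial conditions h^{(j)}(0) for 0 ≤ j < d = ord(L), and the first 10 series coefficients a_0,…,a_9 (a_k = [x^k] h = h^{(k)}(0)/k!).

L = 4 + Dx^2  (order 2).
h: a_k = -2, -4, 4, 8/3, -4/3, -8/15, 8/45, 16/315, -4/315, -8/2835, …
ICs: h(0) = -2, h′(0) = -4.

f: a_k = 0, -2, 0, 4/3, 0, -4/15, 0, 8/315, 0, -4/2835, …
g: a_k = 1, 0, -2, 0, 2/3, 0, -4/45, 0, 2/315, 0, …
Sum ⇒ L₀ = lclm(L_f,L_g) in ℚ(x)⟨Dx⟩.
h₀' ⇒ L via d/dx closure of L₀.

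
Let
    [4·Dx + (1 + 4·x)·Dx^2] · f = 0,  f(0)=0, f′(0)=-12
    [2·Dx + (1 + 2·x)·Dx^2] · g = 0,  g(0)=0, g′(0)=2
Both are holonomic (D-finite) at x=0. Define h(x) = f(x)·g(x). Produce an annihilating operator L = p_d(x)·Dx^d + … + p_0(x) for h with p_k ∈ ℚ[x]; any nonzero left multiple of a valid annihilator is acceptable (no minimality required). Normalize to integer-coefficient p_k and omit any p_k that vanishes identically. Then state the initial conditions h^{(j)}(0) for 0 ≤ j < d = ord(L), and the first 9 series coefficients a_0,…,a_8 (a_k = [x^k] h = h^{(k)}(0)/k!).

L = (160 + 768·x + 1024·x^2)·Dx + (264 + 2144·x + 5760·x^2 + 5120·x^3)·Dx^2 + (64 + 720·x + 2976·x^2 + 5376·x^3 + 3584·x^4)·Dx^3 + (3 + 44·x + 252·x^2 + 704·x^3 + 960·x^4 + 512·x^5)·Dx^4  (order 4).
h: a_k = 0, 0, -24, 72, -208, 624, -29344/15, 31872/5, -150016/7, …
ICs: h(0) = 0, h′(0) = 0, h′′(0) = -48, h′′′(0) = 432.

f: a_k = 0, -12, 24, -64, 192, -3072/5, 2048, -49152/7, 24576, …
g: a_k = 0, 2, -2, 8/3, -4, 32/5, -32/3, 128/7, -32, …
f·g: L₀ = L_f ⊗_s L_g, ord ≤ 2·2.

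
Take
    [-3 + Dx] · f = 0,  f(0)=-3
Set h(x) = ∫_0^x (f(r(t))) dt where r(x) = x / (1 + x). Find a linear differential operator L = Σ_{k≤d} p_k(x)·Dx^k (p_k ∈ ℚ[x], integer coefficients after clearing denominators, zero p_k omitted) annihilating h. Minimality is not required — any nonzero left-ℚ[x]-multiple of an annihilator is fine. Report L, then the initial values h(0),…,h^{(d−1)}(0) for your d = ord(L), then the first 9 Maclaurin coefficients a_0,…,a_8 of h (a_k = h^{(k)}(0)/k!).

L = -3·Dx + (1 + 2·x + x^2)·Dx^2  (order 2).
h: a_k = 0, -3, -9/2, -3/2, 9/8, -9/40, -21/80, 207/560, -1233/4480, …
ICs: h(0) = 0, h′(0) = -3.

f: a_k = -3, -9, -27/2, -27/2, -81/8, -243/40, -243/80, -729/560, -2187/4480, …
h₀=f(r): pull back L_f along r ⇒ L₀.
Integrate: L := L₀·Dx.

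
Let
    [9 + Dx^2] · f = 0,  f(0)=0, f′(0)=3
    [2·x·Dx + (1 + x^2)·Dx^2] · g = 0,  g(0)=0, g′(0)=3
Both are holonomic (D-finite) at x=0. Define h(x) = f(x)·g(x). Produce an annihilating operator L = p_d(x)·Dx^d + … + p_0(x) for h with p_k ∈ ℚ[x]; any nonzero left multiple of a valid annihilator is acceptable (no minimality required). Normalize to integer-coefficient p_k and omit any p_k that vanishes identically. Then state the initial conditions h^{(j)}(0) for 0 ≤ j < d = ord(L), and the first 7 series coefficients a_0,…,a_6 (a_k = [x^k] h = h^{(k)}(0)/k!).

L = (1170 + 3834·x^2 + 4779·x^4 + 2916·x^6 + 729·x^8) + (396·x + 1044·x^3 + 972·x^5 + 324·x^7)·Dx + (220 + 768·x^2 + 1026·x^4 + 648·x^6 + 162·x^8)·Dx^2 + (44·x + 116·x^3 + 108·x^5 + 36·x^7)·Dx^3 + (10 + 38·x^2 + 55·x^4 + 36·x^6 + 9·x^8)·Dx^4  (order 4).
h: a_k = 0, 0, 9, 0, -33/2, 0, 99/8, …
ICs: h(0) = 0, h′(0) = 0, h′′(0) = 18, h′′′(0) = 0.

f: a_k = 0, 3, 0, -9/2, 0, 81/40, 0, …
g: a_k = 0, 3, 0, -1, 0, 3/5, 0, …
Sym-product of L_f,L_g gives L₀ (≤ ord 4).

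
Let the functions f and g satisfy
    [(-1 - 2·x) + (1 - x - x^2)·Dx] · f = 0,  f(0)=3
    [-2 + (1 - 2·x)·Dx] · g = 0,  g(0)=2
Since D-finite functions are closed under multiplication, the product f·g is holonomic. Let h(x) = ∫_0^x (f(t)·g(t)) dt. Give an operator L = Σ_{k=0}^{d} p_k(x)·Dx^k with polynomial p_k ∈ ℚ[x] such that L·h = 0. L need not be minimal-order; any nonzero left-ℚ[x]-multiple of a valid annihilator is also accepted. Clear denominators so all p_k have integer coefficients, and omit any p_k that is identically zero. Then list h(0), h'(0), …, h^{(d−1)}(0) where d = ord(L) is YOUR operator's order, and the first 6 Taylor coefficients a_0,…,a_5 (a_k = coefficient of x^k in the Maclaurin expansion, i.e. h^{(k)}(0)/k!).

L = (-3 + 2·x + 6·x^2)·Dx + (1 - 3·x + x^2 + 2·x^3)·Dx^2  (order 2).
h: a_k = 0, 6, 9, 16, 57/2, 258/5, …
ICs: h(0) = 0, h′(0) = 6.

f: a_k = 3, 3, 6, 9, 15, 24, …
g: a_k = 2, 4, 8, 16, 32, 64, …
L₀ := L_f ⊗_s L_g (sym. prod.), ord ≤ 1.
Integrate: L := L₀·Dx.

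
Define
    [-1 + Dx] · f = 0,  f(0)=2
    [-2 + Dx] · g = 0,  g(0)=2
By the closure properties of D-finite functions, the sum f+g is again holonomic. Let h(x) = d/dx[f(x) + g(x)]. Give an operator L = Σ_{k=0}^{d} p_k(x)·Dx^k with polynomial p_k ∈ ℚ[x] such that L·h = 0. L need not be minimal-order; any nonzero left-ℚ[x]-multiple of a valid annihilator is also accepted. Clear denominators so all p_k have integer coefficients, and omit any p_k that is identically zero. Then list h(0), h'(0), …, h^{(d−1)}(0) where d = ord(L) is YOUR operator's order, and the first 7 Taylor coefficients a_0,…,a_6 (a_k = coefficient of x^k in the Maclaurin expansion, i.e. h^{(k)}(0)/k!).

L = 2 - 3·Dx + Dx^2  (order 2).
h: a_k = 6, 10, 9, 17/3, 11/4, 13/12, 43/120, …
ICs: h(0) = 6, h′(0) = 10.

f: a_k = 2, 2, 1, 1/3, 1/12, 1/60, 1/360, …
g: a_k = 2, 4, 4, 8/3, 4/3, 8/15, 8/45, …
h₀=f+g: left-lcm gives L₀, ord ≤ 2.
Derive L from L₀ (diff closure).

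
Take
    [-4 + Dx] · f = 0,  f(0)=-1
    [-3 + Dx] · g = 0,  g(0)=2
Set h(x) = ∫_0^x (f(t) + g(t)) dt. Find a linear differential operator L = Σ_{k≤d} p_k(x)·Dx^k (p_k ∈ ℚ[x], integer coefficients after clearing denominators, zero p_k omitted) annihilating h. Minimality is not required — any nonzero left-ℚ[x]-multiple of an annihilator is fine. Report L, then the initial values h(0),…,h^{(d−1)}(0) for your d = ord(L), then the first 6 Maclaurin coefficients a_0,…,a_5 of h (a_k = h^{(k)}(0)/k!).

f: a_k = -1, -4, -8, -32/3, -32/3, -128/15, …
g: a_k = 2, 6, 9, 9, 27/4, 81/20, …
Sum ⇒ L₀ = lclm(L_f,L_g) in ℚ(x)⟨Dx⟩.
h=∫h₀ ⇒ L = L₀·Dx.
L = 12·Dx - 7·Dx^2 + Dx^3  (order 3).
h: a_k = 0, 1, 1, 1/3, -5/12, -47/60, …
ICs: h(0) = 0, h′(0) = 1, h′′(0) = 2.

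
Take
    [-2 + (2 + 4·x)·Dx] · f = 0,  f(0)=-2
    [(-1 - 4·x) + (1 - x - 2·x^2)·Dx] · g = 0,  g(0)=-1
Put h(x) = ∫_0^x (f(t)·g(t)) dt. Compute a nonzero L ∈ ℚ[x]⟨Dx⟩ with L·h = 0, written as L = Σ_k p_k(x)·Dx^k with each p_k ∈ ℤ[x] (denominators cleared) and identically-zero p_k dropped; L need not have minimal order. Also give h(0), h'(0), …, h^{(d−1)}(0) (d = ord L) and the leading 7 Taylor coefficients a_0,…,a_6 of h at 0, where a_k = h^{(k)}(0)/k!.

f: a_k = -2, -2, 1, -1, 5/4, -7/4, 21/8, …
g: a_k = -1, -1, -3, -5, -11, -21, -43, …
L₀ := L_f ⊗_s L_g (sym. prod.), ord ≤ 1.
∫: right-multiply L₀ by Dx.
L = (2 + 5·x + 6·x^2)·Dx + (-1 - x + 4·x^2 + 4·x^3)·Dx^2  (order 2).
h: a_k = 0, 2, 2, 7/3, 4, 23/4, 125/12, …
ICs: h(0) = 0, h′(0) = 2.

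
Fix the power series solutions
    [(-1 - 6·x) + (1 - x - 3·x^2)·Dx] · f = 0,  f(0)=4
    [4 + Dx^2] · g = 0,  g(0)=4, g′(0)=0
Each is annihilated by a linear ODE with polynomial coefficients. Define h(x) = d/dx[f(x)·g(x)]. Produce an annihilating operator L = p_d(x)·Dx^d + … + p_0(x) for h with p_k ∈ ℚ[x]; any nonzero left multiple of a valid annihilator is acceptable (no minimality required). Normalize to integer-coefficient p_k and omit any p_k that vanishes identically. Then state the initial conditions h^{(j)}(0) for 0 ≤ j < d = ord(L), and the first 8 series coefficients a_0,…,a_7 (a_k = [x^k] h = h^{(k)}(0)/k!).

f: a_k = 4, 4, 16, 28, 76, 160, 388, 868, …
g: a_k = 4, 0, -8, 0, 8/3, 0, -16/45, 0, …
L₀ := L_f ⊗_s L_g (sym. prod.), ord ≤ 2.
h=h₀': d/dx-closure on L₀ ⇒ L.
L = (10 - 16·x - 40·x^2 + 48·x^3 + 72·x^4) + (5 + 34·x + 36·x^2 + 72·x^3)·Dx + (-1 - x - x^2 + 12·x^3 + 18·x^4)·Dx^2  (order 2).
h: a_k = 16, 64, 240, 2240/3, 6400/3, 88672/15, 713552/45, 2631424/63, …
ICs: h(0) = 16, h′(0) = 64.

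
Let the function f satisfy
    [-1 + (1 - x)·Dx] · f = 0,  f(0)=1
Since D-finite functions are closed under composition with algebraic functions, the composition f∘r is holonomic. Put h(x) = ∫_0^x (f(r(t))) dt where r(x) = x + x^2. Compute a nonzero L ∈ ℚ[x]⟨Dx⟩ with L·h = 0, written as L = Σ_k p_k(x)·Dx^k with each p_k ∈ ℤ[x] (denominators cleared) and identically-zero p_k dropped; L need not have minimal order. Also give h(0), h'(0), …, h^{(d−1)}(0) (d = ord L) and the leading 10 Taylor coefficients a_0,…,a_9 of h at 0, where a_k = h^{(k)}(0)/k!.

f: a_k = 1, 1, 1, 1, 1, 1, 1, 1, 1, 1, …
f∘r: x↦r, Dx↦Dx/r' in L_f ⇒ L₀.
∫: right-multiply L₀ by Dx.
L = (1 + 2·x)·Dx + (-1 + x + x^2)·Dx^2  (order 2).
h: a_k = 0, 1, 1/2, 2/3, 3/4, 1, 4/3, 13/7, 21/8, 34/9, …
ICs: h(0) = 0, h′(0) = 1.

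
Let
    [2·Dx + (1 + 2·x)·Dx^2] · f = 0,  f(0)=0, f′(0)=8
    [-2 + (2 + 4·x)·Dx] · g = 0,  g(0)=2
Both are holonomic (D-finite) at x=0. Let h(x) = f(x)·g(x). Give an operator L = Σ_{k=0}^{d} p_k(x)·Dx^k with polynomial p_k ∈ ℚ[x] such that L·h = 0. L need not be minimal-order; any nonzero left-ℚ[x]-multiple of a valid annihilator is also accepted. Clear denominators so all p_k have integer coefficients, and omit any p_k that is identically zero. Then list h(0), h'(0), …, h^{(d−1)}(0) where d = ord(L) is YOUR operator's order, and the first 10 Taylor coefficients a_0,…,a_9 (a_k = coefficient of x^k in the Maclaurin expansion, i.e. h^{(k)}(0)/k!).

f: a_k = 0, 8, -8, 32/3, -16, 128/5, -128/3, 512/7, -128, 2048/9, …
g: a_k = 2, 2, -1, 1, -5/4, 7/4, -21/8, 33/8, -429/64, 715/64, …
h₀=f·g: eliminate ⇒ L₀, order ≤ 2·1.
L = 1 + (1 + 4·x + 4·x^2)·Dx^2  (order 2).
h: a_k = 0, 16, 0, -8/3, 16/3, -142/15, 248/15, -3043/105, 5378/105, -46027/504, …
ICs: h(0) = 0, h′(0) = 16.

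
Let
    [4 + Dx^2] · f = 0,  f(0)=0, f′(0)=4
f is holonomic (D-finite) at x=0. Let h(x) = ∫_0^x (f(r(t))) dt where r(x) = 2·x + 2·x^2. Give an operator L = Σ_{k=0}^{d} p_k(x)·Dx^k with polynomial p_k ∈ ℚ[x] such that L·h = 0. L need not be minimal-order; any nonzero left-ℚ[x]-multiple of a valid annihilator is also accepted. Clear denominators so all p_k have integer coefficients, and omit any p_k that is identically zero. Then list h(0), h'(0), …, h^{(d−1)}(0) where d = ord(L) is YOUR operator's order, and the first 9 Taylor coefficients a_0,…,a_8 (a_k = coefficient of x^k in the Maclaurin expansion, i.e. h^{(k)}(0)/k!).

f: a_k = 0, 4, 0, -8/3, 0, 8/15, 0, -16/315, 0, …
h₀=f(r): pull back L_f along r ⇒ L₀.
h=∫₀ˣh₀: take L = L₀·Dx.
L = (16 + 96·x + 192·x^2 + 128·x^3)·Dx - 2·Dx^2 + (1 + 2·x)·Dx^3  (order 3).
h: a_k = 0, 0, 4, 8/3, -16/3, -64/5, -352/45, 64/7, 6464/315, …
ICs: h(0) = 0, h′(0) = 0, h′′(0) = 8.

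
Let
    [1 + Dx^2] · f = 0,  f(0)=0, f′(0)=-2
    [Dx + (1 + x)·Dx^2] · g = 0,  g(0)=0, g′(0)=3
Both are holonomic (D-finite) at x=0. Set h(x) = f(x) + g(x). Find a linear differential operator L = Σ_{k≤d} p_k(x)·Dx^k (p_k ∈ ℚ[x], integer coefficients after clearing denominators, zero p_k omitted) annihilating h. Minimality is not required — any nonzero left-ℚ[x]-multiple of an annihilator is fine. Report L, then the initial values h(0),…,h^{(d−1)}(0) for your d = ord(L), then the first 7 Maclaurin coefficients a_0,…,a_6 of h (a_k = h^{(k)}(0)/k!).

f: a_k = 0, -2, 0, 1/3, 0, -1/60, 0, …
g: a_k = 0, 3, -3/2, 1, -3/4, 3/5, -1/2, …
L₀ := lclm(L_f,L_g); ord L₀ ≤ 2+2.
L = (7 + 2·x + x^2)·Dx + (3 + 5·x + 3·x^2 + x^3)·Dx^2 + (7 + 2·x + x^2)·Dx^3 + (3 + 5·x + 3·x^2 + x^3)·Dx^4  (order 4).
h: a_k = 0, 1, -3/2, 4/3, -3/4, 7/12, -1/2, …
ICs: h(0) = 0, h′(0) = 1, h′′(0) = -3, h′′′(0) = 8.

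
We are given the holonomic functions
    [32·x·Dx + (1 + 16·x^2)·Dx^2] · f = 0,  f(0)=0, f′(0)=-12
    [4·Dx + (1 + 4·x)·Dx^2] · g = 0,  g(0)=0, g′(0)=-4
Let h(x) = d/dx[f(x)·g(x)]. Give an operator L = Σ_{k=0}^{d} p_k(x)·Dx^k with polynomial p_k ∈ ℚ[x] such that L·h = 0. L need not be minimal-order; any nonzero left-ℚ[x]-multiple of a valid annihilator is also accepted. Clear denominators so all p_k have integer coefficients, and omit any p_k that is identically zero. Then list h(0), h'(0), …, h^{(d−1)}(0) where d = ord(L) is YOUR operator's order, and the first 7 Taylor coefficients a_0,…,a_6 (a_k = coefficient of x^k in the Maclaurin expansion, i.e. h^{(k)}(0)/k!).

f: a_k = 0, -12, 0, 64, 0, -3072/5, 0, …
g: a_k = 0, -4, 8, -64/3, 64, -1024/5, 2048/3, …
Product ⇒ symmetric product L₀, ord ≤ 4.
h₀' ⇒ L via d/dx closure of L₀.
L = (1536 + 11264·x + 81920·x^2 + 638976·x^3 + 1966080·x^4 + 3407872·x^5 + 4194304·x^7) + (288 + 7936·x + 78848·x^2 + 495616·x^3 + 2228224·x^4 + 6094848·x^5 + 9175040·x^6 + 3145728·x^7 + 14680064·x^8)·Dx + (48 + 1024·x + 12288·x^2 + 79872·x^3 + 368640·x^4 + 1277952·x^5 + 3145728·x^6 + 4718592·x^7 + 3145728·x^8 + 8388608·x^9)·Dx^2 + (5 + 72·x + 592·x^2 + 3584·x^3 + 16896·x^4 + 61440·x^5 + 172032·x^6 + 393216·x^7 + 589824·x^8 + 524288·x^9 + 1048576·x^10)·Dx^3  (order 3).
h: a_k = 0, 96, -288, 0, -1280, 106496/5, -315392/5, …
ICs: h(0) = 0, h′(0) = 96, h′′(0) = -576.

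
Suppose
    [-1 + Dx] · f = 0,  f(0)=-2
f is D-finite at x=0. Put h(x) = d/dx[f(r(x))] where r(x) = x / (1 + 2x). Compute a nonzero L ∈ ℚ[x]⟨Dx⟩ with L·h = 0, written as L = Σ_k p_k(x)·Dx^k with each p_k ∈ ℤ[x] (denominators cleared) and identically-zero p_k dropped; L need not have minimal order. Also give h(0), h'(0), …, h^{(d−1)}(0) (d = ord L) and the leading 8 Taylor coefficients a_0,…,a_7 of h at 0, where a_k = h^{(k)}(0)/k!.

L = (-3 - 8·x) + (-1 - 4·x - 4·x^2)·Dx  (order 1).
h: a_k = -2, 6, -13, 71/3, -147/4, 2699/60, -9157/360, -68731/840, …
ICs: h(0) = -2.

f: a_k = -2, -2, -1, -1/3, -1/12, -1/60, -1/360, -1/2520, …
Substitute x→r, Dx→(1/r')Dx; clear ⇒ L₀.
Derive L from L₀ (diff closure).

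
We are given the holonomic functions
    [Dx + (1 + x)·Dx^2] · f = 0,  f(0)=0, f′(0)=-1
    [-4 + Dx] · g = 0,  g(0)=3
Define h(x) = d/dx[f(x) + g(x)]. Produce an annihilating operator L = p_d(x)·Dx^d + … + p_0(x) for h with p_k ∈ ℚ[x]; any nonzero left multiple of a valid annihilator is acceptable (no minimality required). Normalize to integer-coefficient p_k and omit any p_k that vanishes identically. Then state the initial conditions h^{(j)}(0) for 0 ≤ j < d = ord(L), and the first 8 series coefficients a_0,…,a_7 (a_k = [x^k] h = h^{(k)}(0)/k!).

L = (-24 - 16·x) + (-14 - 32·x - 16·x^2)·Dx + (5 + 9·x + 4·x^2)·Dx^2  (order 2).
h: a_k = 11, 49, 95, 129, 127, 517/5, 1009/15, 4201/105, …
ICs: h(0) = 11, h′(0) = 49.

f: a_k = 0, -1, 1/2, -1/3, 1/4, -1/5, 1/6, -1/7, …
g: a_k = 3, 12, 24, 32, 32, 128/5, 256/15, 1024/105, …
h₀=f+g: left-lcm gives L₀, ord ≤ 3.
Derive L from L₀ (diff closure).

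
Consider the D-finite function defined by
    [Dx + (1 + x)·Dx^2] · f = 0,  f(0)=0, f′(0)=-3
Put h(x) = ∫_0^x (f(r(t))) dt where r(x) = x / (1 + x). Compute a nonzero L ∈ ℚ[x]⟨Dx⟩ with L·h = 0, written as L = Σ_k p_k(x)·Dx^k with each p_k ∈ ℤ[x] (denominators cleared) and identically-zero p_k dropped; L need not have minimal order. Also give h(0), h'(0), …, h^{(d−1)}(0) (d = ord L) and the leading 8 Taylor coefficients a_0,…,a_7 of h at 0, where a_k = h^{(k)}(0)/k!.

L = (3 + 4·x)·Dx^2 + (1 + 3·x + 2·x^2)·Dx^3  (order 3).
h: a_k = 0, 0, -3/2, 3/2, -7/4, 9/4, -31/10, 9/2, …
ICs: h(0) = 0, h′(0) = 0, h′′(0) = -3.

f: a_k = 0, -3, 3/2, -1, 3/4, -3/5, 1/2, -3/7, …
f∘r: x↦r, Dx↦Dx/r' in L_f ⇒ L₀.
Integrate: L := L₀·Dx.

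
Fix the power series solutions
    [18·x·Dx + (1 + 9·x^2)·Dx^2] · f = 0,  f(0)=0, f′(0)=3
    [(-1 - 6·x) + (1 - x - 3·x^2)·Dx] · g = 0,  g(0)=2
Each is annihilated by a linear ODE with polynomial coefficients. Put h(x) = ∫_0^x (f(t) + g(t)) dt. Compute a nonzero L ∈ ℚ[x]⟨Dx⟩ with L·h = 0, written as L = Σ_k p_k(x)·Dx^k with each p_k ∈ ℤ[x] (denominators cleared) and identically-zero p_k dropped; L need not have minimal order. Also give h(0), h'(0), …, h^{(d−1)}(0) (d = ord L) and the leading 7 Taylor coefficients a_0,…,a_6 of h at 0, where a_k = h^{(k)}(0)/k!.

L = (72 - 288·x - 4428·x^2 - 9720·x^3 - 33534·x^4 - 13122·x^6)·Dx^2 + (-30 - 180·x - 144·x^2 - 1728·x^3 - 9153·x^4 - 23814·x^5 - 2187·x^6 - 13122·x^7)·Dx^3 + (4 + 14·x + 114·x^2 - 36·x^3 + 459·x^4 - 1539·x^5 - 2430·x^6 - 729·x^7 - 2187·x^8)·Dx^4  (order 4).
h: a_k = 0, 2, 5/2, 8/3, 5/4, 38/5, 643/30, …
ICs: h(0) = 0, h′(0) = 2, h′′(0) = 5, h′′′(0) = 16.

f: a_k = 0, 3, 0, -9, 0, 243/5, 0, …
g: a_k = 2, 2, 8, 14, 38, 80, 194, …
Sum ⇒ L₀ = lclm(L_f,L_g) in ℚ(x)⟨Dx⟩.
Integrate: L := L₀·Dx.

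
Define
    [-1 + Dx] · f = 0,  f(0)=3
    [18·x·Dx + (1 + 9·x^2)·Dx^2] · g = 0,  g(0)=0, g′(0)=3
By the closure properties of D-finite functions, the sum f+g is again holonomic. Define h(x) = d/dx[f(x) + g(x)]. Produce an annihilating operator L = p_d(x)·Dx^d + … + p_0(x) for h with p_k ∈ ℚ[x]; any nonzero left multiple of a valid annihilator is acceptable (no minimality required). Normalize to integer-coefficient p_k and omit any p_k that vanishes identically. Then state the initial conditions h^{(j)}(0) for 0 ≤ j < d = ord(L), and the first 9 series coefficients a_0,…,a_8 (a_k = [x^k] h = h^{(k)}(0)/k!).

L = (18 - 18·x - 486·x^2 - 162·x^3) + (-19 + 468·x^2 - 81·x^4)·Dx + (1 + 18·x + 18·x^2 + 162·x^3 + 81·x^4)·Dx^2  (order 2).
h: a_k = 6, 3, -51/2, 1/2, 1945/8, 1/40, -524879/240, 1/1680, 264539521/13440, …
ICs: h(0) = 6, h′(0) = 3.

f: a_k = 3, 3, 3/2, 1/2, 1/8, 1/40, 1/240, 1/1680, 1/13440, …
g: a_k = 0, 3, 0, -9, 0, 243/5, 0, -2187/7, 0, …
h₀=f+g: left-lcm gives L₀, ord ≤ 3.
Differentiate: ansatz ord ≤ ord L₀ ⇒ L.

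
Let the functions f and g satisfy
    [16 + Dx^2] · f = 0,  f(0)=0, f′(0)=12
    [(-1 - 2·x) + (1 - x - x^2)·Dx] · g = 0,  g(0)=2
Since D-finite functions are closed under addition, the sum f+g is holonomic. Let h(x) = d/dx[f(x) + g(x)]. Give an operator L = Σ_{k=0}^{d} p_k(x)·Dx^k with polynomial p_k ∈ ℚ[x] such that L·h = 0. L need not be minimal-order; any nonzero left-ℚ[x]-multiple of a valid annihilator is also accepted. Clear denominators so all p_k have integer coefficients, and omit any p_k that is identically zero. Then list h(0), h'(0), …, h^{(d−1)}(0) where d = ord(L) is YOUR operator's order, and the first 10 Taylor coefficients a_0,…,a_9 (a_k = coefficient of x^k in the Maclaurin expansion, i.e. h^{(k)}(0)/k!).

f: a_k = 0, 12, 0, -32, 0, 128/5, 0, -1024/105, 0, 2048/945, …
g: a_k = 2, 2, 4, 6, 10, 16, 26, 42, 68, 110, …
Weyl lclm of L_f,L_g ⇒ L₀ (ord ≤ 3).
h=h₀': d/dx-closure on L₀ ⇒ L.
L = (1472 + 2624·x + 2560·x^2 + 640·x^3 + 2240·x^4 + 2304·x^5 + 768·x^6) + (-272 - 112·x + 1008·x^2 - 160·x^3 - 800·x^4 + 576·x^5 + 896·x^6 + 256·x^7)·Dx + (92 + 164·x + 160·x^2 + 40·x^3 + 140·x^4 + 144·x^5 + 48·x^6)·Dx^2 + (-17 - 7·x + 63·x^2 - 10·x^3 - 50·x^4 + 36·x^5 + 56·x^6 + 16·x^7)·Dx^3  (order 3).
h: a_k = 14, 8, -78, 40, 208, 156, 3386/15, 544, 105998/105, 1780, …
ICs: h(0) = 14, h′(0) = 8, h′′(0) = -156.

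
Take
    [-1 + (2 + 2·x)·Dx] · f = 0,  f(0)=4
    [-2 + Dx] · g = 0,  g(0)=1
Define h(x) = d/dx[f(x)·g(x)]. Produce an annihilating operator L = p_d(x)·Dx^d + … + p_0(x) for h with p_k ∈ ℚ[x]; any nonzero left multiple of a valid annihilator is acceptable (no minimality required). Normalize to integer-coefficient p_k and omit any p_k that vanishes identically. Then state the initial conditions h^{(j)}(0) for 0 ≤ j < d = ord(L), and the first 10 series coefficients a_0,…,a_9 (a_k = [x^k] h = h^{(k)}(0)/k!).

f: a_k = 4, 2, -1/2, 1/4, -5/32, 7/64, -21/256, 33/512, -429/8192, 715/16384, …
g: a_k = 1, 2, 2, 4/3, 2/3, 4/15, 4/45, 8/315, 2/315, 4/2835, …
Sym-product of L_f,L_g gives L₀ (≤ ord 1).
Differentiate: ansatz ord ≤ ord L₀ ⇒ L.
L = (23 + 40·x + 16·x^2) + (-10 - 18·x - 8·x^2)·Dx  (order 1).
h: a_k = 10, 23, 103/4, 449/24, 1949/192, 1643/384, 36047/23040, 135617/322560, 815221/5160960, -833449/92897280, …
ICs: h(0) = 10.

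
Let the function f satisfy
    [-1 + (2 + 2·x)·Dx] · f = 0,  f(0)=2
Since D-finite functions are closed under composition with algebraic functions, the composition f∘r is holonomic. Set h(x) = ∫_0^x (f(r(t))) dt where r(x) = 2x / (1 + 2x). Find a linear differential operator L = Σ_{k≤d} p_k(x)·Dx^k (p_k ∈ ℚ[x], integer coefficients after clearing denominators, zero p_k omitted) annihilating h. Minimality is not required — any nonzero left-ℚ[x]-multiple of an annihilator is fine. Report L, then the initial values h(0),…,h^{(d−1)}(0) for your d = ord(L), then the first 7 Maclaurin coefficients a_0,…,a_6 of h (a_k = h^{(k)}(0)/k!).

L = -Dx + (1 + 6·x + 8·x^2)·Dx^2  (order 2).
h: a_k = 0, 2, 1, -5/3, 13/4, -141/20, 133/8, …
ICs: h(0) = 0, h′(0) = 2.

f: a_k = 2, 1, -1/4, 1/8, -5/64, 7/128, -21/512, …
Substitute x→r, Dx→(1/r')Dx; clear ⇒ L₀.
h=∫h₀ ⇒ L = L₀·Dx.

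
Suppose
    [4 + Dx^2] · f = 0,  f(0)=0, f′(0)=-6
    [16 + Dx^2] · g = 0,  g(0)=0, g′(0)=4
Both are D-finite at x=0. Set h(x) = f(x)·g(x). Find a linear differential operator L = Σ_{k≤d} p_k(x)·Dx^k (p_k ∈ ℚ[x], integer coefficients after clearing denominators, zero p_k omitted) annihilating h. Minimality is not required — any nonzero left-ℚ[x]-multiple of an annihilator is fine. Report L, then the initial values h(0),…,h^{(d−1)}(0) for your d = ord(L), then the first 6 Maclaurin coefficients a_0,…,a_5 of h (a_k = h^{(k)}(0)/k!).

L = 144 + 40·Dx^2 + Dx^4  (order 4).
h: a_k = 0, 0, -24, 0, 80, 0, …
ICs: h(0) = 0, h′(0) = 0, h′′(0) = -48, h′′′(0) = 0.

f: a_k = 0, -6, 0, 4, 0, -4/5, …
g: a_k = 0, 4, 0, -32/3, 0, 128/15, …
L₀ := L_f ⊗_s L_g (sym. prod.), ord ≤ 4.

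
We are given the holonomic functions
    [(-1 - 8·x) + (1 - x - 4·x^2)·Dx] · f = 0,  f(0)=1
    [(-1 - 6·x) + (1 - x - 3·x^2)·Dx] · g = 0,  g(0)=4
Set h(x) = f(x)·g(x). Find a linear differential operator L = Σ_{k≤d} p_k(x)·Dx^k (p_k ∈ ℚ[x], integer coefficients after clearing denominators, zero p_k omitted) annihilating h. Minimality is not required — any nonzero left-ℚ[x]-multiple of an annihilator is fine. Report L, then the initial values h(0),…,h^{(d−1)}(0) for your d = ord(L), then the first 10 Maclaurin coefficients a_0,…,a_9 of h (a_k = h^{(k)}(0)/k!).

L = (-2 - 12·x + 21·x^2 + 48·x^3) + (1 - 2·x - 6·x^2 + 7·x^3 + 12·x^4)·Dx  (order 1).
h: a_k = 4, 8, 40, 100, 336, 896, 2628, 7080, 19624, 52580, …
ICs: h(0) = 4.

f: a_k = 1, 1, 5, 9, 29, 65, 181, 441, 1165, 2929, …
g: a_k = 4, 4, 16, 28, 76, 160, 388, 868, 2032, 4636, …
Product ⇒ symmetric product L₀, ord ≤ 1.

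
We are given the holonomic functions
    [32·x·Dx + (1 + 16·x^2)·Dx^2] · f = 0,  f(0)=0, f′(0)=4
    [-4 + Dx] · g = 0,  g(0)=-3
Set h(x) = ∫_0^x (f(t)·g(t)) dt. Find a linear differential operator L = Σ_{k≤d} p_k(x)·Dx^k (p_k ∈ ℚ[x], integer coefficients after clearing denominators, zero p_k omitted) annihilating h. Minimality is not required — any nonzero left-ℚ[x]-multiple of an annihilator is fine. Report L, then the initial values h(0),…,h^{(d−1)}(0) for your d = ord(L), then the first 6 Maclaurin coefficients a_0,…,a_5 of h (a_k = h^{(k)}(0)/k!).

f: a_k = 0, 4, 0, -64/3, 0, 1024/5, …
g: a_k = -3, -12, -24, -32, -32, -128/5, …
h₀=f·g: eliminate ⇒ L₀, order ≤ 2·1.
h=∫₀ˣh₀: take L = L₀·Dx.
L = (16 - 128·x + 256·x^2)·Dx + (-8 + 32·x - 128·x^2)·Dx^2 + (1 + 16·x^2)·Dx^3  (order 3).
h: a_k = 0, 0, -6, -16, -8, 128/5, …
ICs: h(0) = 0, h′(0) = 0, h′′(0) = -12.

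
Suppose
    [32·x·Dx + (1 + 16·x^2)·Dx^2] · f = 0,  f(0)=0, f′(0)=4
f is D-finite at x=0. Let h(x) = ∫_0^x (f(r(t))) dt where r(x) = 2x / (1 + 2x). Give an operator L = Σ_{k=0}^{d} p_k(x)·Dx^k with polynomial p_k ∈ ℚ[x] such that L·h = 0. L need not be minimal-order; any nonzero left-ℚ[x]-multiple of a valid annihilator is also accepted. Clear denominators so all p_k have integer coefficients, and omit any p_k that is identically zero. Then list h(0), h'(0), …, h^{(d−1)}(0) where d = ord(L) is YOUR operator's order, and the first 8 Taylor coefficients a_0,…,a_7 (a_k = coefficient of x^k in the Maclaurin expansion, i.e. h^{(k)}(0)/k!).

L = (4 + 136·x)·Dx^2 + (1 + 4·x + 68·x^2)·Dx^3  (order 3).
h: a_k = 0, 0, 4, -16/3, -104/3, 192, 6464/15, -156416/21, …
ICs: h(0) = 0, h′(0) = 0, h′′(0) = 8.

f: a_k = 0, 4, 0, -64/3, 0, 1024/5, 0, -16384/7, …
Substitute x→r, Dx→(1/r')Dx; clear ⇒ L₀.
h=∫₀ˣh₀: take L = L₀·Dx.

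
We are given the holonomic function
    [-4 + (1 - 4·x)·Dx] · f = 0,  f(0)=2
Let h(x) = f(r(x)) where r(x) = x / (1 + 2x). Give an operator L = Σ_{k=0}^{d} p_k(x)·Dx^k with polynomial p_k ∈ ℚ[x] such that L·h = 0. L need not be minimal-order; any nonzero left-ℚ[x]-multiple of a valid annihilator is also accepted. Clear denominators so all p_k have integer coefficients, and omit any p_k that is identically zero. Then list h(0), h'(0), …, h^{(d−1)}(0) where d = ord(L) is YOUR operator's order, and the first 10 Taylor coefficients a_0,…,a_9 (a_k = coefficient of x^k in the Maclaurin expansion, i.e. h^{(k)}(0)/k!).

L = 4 + (-1 + 4·x^2)·Dx  (order 1).
h: a_k = 2, 8, 16, 32, 64, 128, 256, 512, 1024, 2048, …
ICs: h(0) = 2.

f: a_k = 2, 8, 32, 128, 512, 2048, 8192, 32768, 131072, 524288, …
f∘r: x↦r, Dx↦Dx/r' in L_f ⇒ L₀.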